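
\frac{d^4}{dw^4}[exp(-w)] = exp(-w)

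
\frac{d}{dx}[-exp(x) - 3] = -exp(x)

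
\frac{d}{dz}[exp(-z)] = -exp(-z)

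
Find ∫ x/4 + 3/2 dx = x^2/8 + 3*x/2 + C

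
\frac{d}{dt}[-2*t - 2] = -2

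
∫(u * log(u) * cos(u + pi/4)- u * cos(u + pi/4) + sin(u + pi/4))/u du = (log(u) - 1)*sin(u + pi/4) + C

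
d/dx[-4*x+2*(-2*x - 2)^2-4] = 16*x + 12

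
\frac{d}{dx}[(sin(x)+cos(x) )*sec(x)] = cos(x)^(-2)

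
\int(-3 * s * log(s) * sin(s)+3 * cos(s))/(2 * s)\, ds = 3*log(s)*cos(s)/2 + C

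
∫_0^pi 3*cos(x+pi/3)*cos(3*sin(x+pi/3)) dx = -2*sin(3*sqrt(3)/2)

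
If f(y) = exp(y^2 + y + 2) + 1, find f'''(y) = 8*y^3*exp(y^2 + y + 2) + 12*y^2*exp(y^2 + y + 2) + 18*y*exp(y^2 + y + 2) + 7*exp(y^2 + y + 2)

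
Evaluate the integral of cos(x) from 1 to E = -sin(1) + sin(E)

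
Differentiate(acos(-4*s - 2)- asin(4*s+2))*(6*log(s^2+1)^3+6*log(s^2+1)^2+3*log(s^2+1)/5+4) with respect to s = (180*s*log(s^2 + 1)^2*acos(-4*s - 2) - 180*s*log(s^2 + 1)^2*asin(4*s + 2) + 120*s*log(s^2 + 1)*acos(-4*s - 2) - 120*s*log(s^2 + 1)*asin(4*s + 2) + 6*s*acos(-4*s - 2) - 6*s*asin(4*s + 2))/(5*s^2 + 5)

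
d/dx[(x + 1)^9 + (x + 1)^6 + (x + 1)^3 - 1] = 9*x^8 + 72*x^7 + 252*x^6 + 510*x^5 + 660*x^4 + 564*x^3 + 315*x^2 + 108*x + 18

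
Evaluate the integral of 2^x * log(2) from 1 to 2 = 2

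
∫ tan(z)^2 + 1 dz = tan(z) + C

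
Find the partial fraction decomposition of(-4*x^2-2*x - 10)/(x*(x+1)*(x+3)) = -20/(3*(x + 3)) + 6/(x + 1) - 10/(3*x)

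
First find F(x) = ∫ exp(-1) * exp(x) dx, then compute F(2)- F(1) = -1 + E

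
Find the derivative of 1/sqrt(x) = -1/(2*x^(3/2))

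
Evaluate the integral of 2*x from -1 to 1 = 0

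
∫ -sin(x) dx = cos(x) + C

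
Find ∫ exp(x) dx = exp(x) + C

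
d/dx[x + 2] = 1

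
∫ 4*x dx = 2*x^2 + C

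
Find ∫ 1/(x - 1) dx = log(6*x - 6) + C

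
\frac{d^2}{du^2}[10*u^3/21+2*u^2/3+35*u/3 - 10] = 20*u/7 + 4/3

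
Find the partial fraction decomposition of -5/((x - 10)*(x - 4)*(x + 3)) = -5/(91*(x + 3)) + 5/(42*(x - 4)) - 5/(78*(x - 10))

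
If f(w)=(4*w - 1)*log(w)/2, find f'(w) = (4*w*log(w) + 4*w - 1)/(2*w)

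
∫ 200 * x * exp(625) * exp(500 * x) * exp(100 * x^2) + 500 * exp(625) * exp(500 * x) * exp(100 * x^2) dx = exp(25*(2*x + 5)^2) + C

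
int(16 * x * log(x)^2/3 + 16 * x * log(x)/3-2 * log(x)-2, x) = 2*x*(4*x*log(x) - 3)*log(x)/3 + C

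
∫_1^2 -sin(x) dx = -cos(1) + cos(2)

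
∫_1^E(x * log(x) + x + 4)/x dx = E + 4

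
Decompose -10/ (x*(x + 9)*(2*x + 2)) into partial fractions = -5/(72*(x + 9)) + 5/(8*(x + 1)) - 5/(9*x)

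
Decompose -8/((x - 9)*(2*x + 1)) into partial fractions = 16/(19*(2*x + 1)) - 8/(19*(x - 9))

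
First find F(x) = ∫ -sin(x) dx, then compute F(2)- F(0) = -1 + cos(2)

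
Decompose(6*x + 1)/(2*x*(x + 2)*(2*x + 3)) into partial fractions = 16/(3*(2*x + 3)) - 11/(4*(x + 2)) + 1/(12*x)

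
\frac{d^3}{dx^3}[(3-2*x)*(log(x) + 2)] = (2*x + 6)/x^3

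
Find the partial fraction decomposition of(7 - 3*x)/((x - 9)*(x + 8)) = -31/(17*(x + 8)) - 20/(17*(x - 9))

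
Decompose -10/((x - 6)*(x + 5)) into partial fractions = 10/(11*(x + 5)) - 10/(11*(x - 6))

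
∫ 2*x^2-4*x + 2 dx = 2*x^3/3 - 2*x^2 + 2*x + C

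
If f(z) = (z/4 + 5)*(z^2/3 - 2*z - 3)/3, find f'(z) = z^2/12 + 7*z/9 - 43/12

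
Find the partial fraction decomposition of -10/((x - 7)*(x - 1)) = 5/(3*(x - 1)) - 5/(3*(x - 7))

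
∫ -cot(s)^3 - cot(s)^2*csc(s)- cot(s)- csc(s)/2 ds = (cot(s) + csc(s))*cot(s)/2 + C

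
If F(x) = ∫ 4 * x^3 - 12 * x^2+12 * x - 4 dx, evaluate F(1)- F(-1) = -16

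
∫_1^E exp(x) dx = -E + exp(E)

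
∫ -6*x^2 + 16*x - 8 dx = -2*x^3 + 8*x^2 - 8*x + C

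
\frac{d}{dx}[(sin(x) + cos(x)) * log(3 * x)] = sqrt(2)*(x*log(x)*cos(x + pi/4) + x*log(3)*cos(x + pi/4) + sin(x + pi/4))/x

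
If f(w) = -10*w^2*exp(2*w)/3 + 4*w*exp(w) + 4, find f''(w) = -40*w^2*exp(2*w)/3 - 80*w*exp(2*w)/3 + 4*w*exp(w) - 20*exp(2*w)/3 + 8*exp(w)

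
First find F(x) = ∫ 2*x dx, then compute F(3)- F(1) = 8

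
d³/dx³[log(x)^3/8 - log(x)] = (3*log(x)^2 - 9*log(x) - 5)/(4*x^3)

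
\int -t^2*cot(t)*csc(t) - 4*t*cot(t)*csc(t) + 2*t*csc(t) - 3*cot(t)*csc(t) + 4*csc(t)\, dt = ((t + 2)^2 - 1)*csc(t) + C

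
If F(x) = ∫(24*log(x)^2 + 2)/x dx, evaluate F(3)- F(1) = 2*log(3) + 8*log(3)^3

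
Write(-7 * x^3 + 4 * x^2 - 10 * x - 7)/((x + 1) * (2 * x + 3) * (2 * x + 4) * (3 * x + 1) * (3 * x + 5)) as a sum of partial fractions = -359/(4*(3*x + 5)) - 1/(7*(3*x + 1)) + 325/(7*(2*x + 3)) + 17/(2*(x + 2)) - 7/(4*(x + 1))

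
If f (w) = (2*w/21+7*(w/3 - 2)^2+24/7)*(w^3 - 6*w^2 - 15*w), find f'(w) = 35*w^4/9 - 1168*w^3/21 + 1579*w^2/7 - 100*w - 3300/7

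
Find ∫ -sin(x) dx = cos(x) + C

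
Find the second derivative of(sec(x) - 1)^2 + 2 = 6*tan(x)^4 + 8*tan(x)^2 + 2 + 2/cos(x) - 4/cos(x)^3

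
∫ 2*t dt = t^2 + C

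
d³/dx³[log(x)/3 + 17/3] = 2/(3*x^3)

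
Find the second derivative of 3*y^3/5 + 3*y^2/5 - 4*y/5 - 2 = 18*y/5 + 6/5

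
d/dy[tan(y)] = cos(y)^(-2)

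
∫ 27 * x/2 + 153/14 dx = 27*x^2/4 + 153*x/14 + C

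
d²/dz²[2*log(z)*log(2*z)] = (-4*log(z) - 2*log(2) + 4)/z^2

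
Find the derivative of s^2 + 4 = 2*s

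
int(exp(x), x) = exp(x) + C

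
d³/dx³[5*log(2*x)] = 10/x^3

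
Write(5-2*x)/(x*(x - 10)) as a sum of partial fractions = -3/(2*(x - 10)) - 1/(2*x)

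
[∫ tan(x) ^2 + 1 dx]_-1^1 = 2*tan(1)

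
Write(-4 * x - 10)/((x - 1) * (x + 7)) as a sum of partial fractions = -9/(4*(x + 7)) - 7/(4*(x - 1))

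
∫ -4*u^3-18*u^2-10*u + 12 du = -u^4 - 6*u^3 - 5*u^2 + 12*u + C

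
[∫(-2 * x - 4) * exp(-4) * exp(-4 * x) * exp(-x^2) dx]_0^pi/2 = -exp(-4) + exp(-(pi/2 + 2)^2)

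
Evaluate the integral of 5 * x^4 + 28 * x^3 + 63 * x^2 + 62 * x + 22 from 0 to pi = -6 + (1 + pi)^3*(2 + (2 + pi)^2)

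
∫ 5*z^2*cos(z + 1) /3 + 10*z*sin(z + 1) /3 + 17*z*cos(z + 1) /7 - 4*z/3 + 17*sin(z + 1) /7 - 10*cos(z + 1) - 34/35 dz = (5*sin(z + 1) - 2)*(z^2/3 + 17*z/35 - 2) + C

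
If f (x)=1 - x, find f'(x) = -1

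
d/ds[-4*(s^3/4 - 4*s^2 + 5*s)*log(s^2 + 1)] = (-3*s^4*log(s^2 + 1) - 2*s^4 + 32*s^3*log(s^2 + 1) + 32*s^3 - 23*s^2*log(s^2 + 1) - 40*s^2 + 32*s*log(s^2 + 1) - 20*log(s^2 + 1))/(s^2 + 1)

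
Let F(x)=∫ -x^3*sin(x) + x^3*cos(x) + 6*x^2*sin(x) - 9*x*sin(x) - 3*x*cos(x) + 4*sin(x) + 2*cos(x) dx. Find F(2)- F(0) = cos(2) + sin(2) + 1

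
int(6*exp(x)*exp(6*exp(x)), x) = exp(6*exp(x)) + C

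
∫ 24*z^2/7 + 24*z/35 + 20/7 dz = 8*z^3/7 + 12*z^2/35 + 20*z/7 + C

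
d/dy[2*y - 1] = 2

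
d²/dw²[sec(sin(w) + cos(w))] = (sin(2*w) - 2*sin(2*w)/cos(sqrt(2)*sin(w + pi/4))^2 - sqrt(2)*sin(sqrt(2)*sin(w + pi/4))*sin(w + pi/4)/cos(sqrt(2)*sin(w + pi/4)) - 1 + 2/cos(sqrt(2)*sin(w + pi/4))^2)/cos(sqrt(2)*sin(w + pi/4))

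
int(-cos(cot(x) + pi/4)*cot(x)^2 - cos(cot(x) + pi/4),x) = sin(cot(x) + pi/4) + C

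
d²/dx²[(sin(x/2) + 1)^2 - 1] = -sin(x/2)/2 + cos(x)/2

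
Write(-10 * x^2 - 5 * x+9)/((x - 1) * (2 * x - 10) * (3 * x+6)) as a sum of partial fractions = -1/(6*(x + 2)) + 1/(12*(x - 1)) - 19/(12*(x - 5))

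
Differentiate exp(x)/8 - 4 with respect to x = exp(x)/8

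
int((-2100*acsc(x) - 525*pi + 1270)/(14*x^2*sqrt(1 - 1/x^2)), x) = 3*(20*acsc(x) - 12 + 5*pi)^2/16 - 5*acsc(x)/7 + C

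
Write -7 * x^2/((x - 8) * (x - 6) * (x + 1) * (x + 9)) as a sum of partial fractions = 189/(680*(x + 9)) - 1/(72*(x + 1)) + 6/(5*(x - 6)) - 224/(153*(x - 8))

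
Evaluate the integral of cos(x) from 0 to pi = 0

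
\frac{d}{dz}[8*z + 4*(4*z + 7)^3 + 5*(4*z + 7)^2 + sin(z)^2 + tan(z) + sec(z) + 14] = 768*z^2 + 2848*z + sin(2*z) + tan(z)^2 + tan(z)*sec(z) + 2641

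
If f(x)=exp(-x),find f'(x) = -exp(-x)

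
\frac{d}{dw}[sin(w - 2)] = cos(w - 2)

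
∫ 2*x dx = x^2 + C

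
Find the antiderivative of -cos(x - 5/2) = -sin(x - 5/2) + C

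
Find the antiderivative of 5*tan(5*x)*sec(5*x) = sec(5*x) + C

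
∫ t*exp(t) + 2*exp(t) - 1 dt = (t + 1)*(exp(t) - 1) + C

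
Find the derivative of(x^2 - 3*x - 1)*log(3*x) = (2*x^2*log(x) + x^2 + 2*x^2*log(3) - 3*x*log(x) - 3*x*log(3) - 3*x - 1)/x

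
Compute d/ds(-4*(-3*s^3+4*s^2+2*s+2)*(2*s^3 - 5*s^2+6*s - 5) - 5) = 144*s^5 - 460*s^4 + 544*s^3 - 396*s^2 + 144*s - 8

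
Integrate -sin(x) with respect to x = cos(x) + C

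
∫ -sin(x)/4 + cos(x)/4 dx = sqrt(2)*sin(x + pi/4)/4 + C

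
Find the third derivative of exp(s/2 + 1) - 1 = exp(s/2 + 1)/8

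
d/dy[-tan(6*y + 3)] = -6*tan(6*y + 3)^2 - 6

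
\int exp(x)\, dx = exp(x) + C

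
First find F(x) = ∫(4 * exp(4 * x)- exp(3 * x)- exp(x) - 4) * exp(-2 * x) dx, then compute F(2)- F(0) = -exp(2) + exp(-2) + 2*(-exp(-2) + exp(2))^2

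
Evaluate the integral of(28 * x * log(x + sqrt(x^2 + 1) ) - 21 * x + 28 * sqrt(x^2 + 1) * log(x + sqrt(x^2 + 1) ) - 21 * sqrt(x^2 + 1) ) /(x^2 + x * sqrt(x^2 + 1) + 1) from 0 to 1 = -21*log(1 + sqrt(2)) + 14*log(1 + sqrt(2))^2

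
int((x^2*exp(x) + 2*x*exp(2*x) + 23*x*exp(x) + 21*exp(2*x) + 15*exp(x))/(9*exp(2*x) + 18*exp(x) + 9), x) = ((x^2 + 21*x - 6)*exp(x) + 63*exp(x) + 63)/(9*(exp(x) + 1)) + C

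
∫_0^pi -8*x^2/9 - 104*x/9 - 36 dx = -(2*pi/3 + 4)^3 - (2*pi/3 + 4)^2 + 4*pi/3 + 80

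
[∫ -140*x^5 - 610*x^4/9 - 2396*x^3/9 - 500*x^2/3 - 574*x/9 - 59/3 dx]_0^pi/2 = (-2 + 7*pi/2)*(-5/3 - pi^2/6 + pi/9)*(3 + 5*pi/2 + 3*pi^2/2 + 5*pi^3/8) - 10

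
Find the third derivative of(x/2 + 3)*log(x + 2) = (6 - x)/(2*x^3 + 12*x^2 + 24*x + 16)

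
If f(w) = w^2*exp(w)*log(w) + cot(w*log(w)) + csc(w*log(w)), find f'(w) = w^2*exp(w)*log(w) + 2*w*exp(w)*log(w) + w*exp(w) - log(w)*cos(w*log(w))/sin(w*log(w))^2 - log(w)/sin(w*log(w))^2 - cos(w*log(w))/sin(w*log(w))^2 - 1/sin(w*log(w))^2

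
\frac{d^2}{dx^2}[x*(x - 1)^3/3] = 4*x^2 - 6*x + 2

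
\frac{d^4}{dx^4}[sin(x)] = sin(x)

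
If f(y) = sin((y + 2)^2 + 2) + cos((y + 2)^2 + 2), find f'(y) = -2*y*sin(y^2 + 4*y + 6) + 2*y*cos(y^2 + 4*y + 6) - 4*sin(y^2 + 4*y + 6) + 4*cos(y^2 + 4*y + 6)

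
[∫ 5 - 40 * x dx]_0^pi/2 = 5*pi*(1 - 2*pi)/2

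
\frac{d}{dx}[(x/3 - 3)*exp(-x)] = (10 - x)*exp(-x)/3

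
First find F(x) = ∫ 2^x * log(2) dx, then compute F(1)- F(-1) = 3/2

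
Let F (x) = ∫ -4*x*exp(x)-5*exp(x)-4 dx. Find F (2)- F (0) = -9*exp(2) - 7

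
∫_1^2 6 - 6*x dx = -3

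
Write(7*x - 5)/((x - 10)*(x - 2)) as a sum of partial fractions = -9/(8*(x - 2)) + 65/(8*(x - 10))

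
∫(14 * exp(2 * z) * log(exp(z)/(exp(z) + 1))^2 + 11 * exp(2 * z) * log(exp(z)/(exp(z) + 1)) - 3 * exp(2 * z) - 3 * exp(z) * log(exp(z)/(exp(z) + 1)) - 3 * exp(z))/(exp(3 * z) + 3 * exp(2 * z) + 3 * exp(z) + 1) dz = (7*(z - log(exp(z) + 1))^2*exp(2*z) - 3*(z - log(exp(z) + 1))*(exp(z) + 1)*exp(z) - 2*(exp(z) + 1)^2)/(exp(z) + 1)^2 + C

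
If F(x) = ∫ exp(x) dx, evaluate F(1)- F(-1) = E - exp(-1)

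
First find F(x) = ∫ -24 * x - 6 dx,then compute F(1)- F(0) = -18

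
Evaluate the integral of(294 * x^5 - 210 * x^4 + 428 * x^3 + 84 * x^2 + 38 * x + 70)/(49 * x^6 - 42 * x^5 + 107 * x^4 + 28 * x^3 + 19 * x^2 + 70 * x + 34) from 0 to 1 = -log(34) + log(265)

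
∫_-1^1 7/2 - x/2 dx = 7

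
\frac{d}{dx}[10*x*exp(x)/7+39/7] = 10*x*exp(x)/7 + 10*exp(x)/7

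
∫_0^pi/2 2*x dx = pi^2/4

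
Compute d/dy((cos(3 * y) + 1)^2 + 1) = -6*(cos(3*y) + 1)*sin(3*y)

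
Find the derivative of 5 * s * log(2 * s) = 5*log(s) + 5*log(2) + 5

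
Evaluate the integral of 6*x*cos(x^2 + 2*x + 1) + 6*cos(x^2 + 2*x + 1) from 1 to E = -3*sin(4) + 3*sin((1 + E)^2)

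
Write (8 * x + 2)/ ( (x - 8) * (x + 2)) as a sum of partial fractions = 7/(5*(x + 2)) + 33/(5*(x - 8))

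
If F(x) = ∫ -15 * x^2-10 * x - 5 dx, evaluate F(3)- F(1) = -180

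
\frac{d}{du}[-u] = -1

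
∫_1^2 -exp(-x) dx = -exp(-1) + exp(-2)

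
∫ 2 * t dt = t^2 + C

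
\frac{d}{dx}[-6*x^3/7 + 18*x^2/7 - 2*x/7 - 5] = -18*x^2/7 + 36*x/7 - 2/7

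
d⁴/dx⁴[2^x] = 2^x*log(2)^4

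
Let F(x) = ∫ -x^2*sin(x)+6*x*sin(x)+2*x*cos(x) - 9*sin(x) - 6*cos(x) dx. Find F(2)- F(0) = -9 + cos(2)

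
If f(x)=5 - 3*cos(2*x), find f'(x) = 6*sin(2*x)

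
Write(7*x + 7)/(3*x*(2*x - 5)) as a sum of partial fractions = 49/(15*(2*x - 5)) - 7/(15*x)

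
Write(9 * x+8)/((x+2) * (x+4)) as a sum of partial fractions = 14/(x + 4) - 5/(x + 2)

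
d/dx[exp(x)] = exp(x)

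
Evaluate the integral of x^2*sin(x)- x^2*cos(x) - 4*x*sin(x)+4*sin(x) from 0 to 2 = -2*sin(2) - 2*cos(2) + 2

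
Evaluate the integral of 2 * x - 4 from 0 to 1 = -3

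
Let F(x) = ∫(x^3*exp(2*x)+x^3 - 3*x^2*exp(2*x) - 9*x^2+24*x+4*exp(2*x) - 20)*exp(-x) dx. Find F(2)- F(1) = E - exp(-1)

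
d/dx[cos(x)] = -sin(x)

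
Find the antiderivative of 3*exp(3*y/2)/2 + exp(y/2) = (exp(y) + 2)*exp(y/2) + C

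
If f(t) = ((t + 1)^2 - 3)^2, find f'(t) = 4*t^3 + 12*t^2 - 8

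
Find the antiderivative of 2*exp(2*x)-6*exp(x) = (exp(x) - 3)^2 + C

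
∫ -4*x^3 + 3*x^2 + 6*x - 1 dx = -x^4 + x^3 + 3*x^2 - x + C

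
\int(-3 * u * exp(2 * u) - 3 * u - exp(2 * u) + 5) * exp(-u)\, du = -2*(3*u - 2)*sinh(u) + C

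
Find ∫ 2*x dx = x^2 + C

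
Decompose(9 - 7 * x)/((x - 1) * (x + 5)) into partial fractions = -22/(3*(x + 5)) + 1/(3*(x - 1))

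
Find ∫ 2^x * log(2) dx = 2^x + C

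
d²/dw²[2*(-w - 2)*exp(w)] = -2*w*exp(w) - 8*exp(w)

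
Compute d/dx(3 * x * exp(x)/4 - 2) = 3*x*exp(x)/4 + 3*exp(x)/4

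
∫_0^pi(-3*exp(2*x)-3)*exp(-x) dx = -3*exp(pi) + 3*exp(-pi)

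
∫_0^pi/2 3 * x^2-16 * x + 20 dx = (-4 + pi/2)*(-2 + pi/2)^2 + 16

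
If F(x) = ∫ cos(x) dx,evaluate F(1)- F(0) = sin(1)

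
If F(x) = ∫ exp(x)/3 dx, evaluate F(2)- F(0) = -1/3 + exp(2)/3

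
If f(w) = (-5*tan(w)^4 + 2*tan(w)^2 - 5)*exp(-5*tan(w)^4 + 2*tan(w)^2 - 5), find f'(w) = (100*tan(w)^9 + 40*tan(w)^7 + 28*tan(w)^5 + 72*tan(w)^3 - 16*tan(w))*exp(-5*tan(w)^4 + 2*tan(w)^2 - 5)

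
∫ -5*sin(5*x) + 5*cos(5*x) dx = sqrt(2)*sin(5*x + pi/4) + C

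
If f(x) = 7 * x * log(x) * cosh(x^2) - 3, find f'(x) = 14*x^2*log(x)*sinh(x^2) + 7*log(x)*cosh(x^2) + 7*cosh(x^2)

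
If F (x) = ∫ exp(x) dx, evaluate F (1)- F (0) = -1 + E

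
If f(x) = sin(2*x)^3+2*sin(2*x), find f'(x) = 6*sin(2*x)^2*cos(2*x) + 4*cos(2*x)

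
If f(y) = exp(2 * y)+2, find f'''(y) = 8*exp(2*y)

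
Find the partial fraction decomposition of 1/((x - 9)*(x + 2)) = -1/(11*(x + 2)) + 1/(11*(x - 9))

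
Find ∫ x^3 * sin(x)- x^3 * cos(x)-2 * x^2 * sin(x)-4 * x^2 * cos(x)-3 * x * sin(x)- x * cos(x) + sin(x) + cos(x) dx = -sqrt(2)*x*(x^2 + x - 1)*sin(x + pi/4) + C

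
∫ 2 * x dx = x^2 + C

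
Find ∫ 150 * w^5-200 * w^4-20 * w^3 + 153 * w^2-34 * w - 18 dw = 25*w^6 - 40*w^5 - 5*w^4 + 51*w^3 - 17*w^2 - 18*w + C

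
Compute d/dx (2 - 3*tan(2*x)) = -6/cos(2*x)^2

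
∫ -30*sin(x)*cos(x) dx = -15*sin(x)^2 + C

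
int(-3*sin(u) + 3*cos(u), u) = 3*sqrt(2)*sin(u + pi/4) + C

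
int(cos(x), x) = sin(x) + C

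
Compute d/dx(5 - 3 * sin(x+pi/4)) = -3*cos(x + pi/4)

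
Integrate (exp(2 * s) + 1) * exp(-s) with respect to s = 2*sinh(s) + C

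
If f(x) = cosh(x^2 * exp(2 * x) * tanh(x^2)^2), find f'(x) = 2*x*(-2*x^2*tanh(x^2)^2 + 2*x^2 + x*tanh(x^2) + tanh(x^2))*exp(2*x)*sinh(x^2*exp(2*x)*tanh(x^2)^2)*tanh(x^2)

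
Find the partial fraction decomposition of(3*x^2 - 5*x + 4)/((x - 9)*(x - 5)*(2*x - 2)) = 1/(32*(x - 1)) - 27/(16*(x - 5)) + 101/(32*(x - 9))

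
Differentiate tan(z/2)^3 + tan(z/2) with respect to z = 3*tan(z/2)^4/2 + 2*tan(z/2)^2 + 1/2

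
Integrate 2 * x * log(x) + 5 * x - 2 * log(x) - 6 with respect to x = ((x - 1)^2 - 1)*(log(x) + 2) + C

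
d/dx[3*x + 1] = 3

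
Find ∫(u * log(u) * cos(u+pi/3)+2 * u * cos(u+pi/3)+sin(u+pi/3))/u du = (log(u) + 2)*sin(u + pi/3) + C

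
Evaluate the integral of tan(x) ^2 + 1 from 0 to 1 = tan(1)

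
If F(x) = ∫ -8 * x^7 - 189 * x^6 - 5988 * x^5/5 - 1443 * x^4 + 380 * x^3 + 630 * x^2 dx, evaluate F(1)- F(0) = -1056/5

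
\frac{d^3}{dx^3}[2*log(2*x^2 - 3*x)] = (64*x^3 - 144*x^2 + 216*x - 108)/(8*x^6 - 36*x^5 + 54*x^4 - 27*x^3)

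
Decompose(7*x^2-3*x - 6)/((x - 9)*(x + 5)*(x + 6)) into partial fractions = 88/(5*(x + 6)) - 92/(7*(x + 5)) + 89/(35*(x - 9))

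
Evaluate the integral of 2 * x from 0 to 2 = 4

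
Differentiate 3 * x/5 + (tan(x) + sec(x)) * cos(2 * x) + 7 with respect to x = -4*sin(x) - 2*sin(2*x)*tan(x) + cos(2*x)*tan(x)^2 + cos(2*x)*tan(x)*sec(x) + cos(2*x) + 3/5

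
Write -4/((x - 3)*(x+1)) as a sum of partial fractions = 1/(x + 1) - 1/(x - 3)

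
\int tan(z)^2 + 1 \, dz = tan(z) + C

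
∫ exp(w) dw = exp(w) + C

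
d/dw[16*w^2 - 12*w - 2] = 32*w - 12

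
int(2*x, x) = x^2 + C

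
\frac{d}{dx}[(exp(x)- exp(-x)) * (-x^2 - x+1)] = (-x^2*exp(2*x) - x^2 - 3*x*exp(2*x) + x + 2)*exp(-x)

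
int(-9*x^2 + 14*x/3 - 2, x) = -3*x^3 + 7*x^2/3 - 2*x + C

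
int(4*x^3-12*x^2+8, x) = x^4 - 4*x^3 + 8*x + C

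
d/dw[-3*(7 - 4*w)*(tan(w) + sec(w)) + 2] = 12*w*sin(w)/cos(w)^2 + 12*w/cos(w)^2 - 21*sin(w)/cos(w)^2 + 12*tan(w) + 12/cos(w) - 21/cos(w)^2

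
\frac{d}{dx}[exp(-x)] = -exp(-x)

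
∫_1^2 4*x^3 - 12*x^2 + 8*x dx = -1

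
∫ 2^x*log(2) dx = 2^x + C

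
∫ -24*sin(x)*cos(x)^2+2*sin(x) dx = 4*cos(x) + 2*cos(3*x) + C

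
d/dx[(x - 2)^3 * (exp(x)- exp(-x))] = (x^3*exp(2*x) + x^3 - 3*x^2*exp(2*x) - 9*x^2 + 24*x + 4*exp(2*x) - 20)*exp(-x)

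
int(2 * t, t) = t^2 + C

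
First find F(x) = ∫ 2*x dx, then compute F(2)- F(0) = 4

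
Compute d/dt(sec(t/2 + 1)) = tan(t/2 + 1)*sec(t/2 + 1)/2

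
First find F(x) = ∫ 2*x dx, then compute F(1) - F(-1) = 0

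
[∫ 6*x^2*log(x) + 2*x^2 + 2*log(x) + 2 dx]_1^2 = 20*log(2)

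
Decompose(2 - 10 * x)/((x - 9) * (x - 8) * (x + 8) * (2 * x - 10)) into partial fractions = -41/(3536*(x + 8)) - 2/(13*(x - 5)) + 13/(16*(x - 8)) - 11/(17*(x - 9))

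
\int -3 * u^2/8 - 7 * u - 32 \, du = -u^3/8 - 7*u^2/2 - 32*u + C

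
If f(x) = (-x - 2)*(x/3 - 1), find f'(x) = 1/3 - 2*x/3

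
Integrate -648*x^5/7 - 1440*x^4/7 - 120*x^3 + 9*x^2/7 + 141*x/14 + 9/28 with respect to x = -108*x^6/7 - 288*x^5/7 - 30*x^4 + 3*x^3/7 + 141*x^2/28 + 9*x/28 + C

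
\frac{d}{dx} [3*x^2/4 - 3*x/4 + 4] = 3*x/2 - 3/4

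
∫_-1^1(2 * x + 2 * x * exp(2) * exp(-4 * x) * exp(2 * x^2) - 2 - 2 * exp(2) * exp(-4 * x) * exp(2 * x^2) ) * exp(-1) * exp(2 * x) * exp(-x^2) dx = -exp(4) + exp(-4)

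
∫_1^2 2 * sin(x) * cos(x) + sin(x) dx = -cos(2)/2 - cos(4)/2 + cos(1)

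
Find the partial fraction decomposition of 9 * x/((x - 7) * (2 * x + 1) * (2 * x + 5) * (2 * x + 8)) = -15/(76*(2*x + 5)) + 3/(140*(2*x + 1)) + 6/(77*(x + 4)) + 21/(2090*(x - 7))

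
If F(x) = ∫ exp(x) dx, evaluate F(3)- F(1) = -E + exp(3)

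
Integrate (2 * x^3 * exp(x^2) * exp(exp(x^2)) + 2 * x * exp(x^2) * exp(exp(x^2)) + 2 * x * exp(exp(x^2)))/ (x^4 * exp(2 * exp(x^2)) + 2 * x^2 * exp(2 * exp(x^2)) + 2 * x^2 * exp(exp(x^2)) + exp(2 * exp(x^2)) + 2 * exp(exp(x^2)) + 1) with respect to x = (x^2 + 1)*exp(exp(x^2))/((x^2 + 1)*exp(exp(x^2)) + 1) + C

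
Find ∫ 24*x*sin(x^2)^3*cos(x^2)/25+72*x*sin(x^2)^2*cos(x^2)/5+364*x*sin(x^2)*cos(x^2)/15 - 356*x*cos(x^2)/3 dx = (9*sin(x^2)^3 + 180*sin(x^2)^2 + 455*sin(x^2) - 4450)*sin(x^2)/75 + C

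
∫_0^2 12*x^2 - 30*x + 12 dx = -4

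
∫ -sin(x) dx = cos(x) + C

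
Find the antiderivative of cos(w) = sin(w) + C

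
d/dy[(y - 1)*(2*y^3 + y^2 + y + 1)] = 8*y^3 - 3*y^2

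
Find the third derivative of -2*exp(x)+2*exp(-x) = (-2*exp(2*x) - 2)*exp(-x)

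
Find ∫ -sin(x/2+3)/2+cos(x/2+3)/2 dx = sqrt(2)*sin(x/2 + pi/4 + 3) + C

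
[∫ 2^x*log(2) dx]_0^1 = 1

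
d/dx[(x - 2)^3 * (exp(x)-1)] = x^3*exp(x) - 3*x^2*exp(x) - 3*x^2 + 12*x + 4*exp(x) - 12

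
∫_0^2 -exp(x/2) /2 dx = 1 - E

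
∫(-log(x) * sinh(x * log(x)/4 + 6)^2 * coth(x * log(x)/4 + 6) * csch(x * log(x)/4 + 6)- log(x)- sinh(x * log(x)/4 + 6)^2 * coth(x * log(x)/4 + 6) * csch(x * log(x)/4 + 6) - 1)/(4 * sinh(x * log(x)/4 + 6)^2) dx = coth(x*log(x)/4 + 6) + csch(x*log(x)/4 + 6) + C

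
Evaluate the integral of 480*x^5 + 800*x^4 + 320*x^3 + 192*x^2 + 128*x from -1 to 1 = 448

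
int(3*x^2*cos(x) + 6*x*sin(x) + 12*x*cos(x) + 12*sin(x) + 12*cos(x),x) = 3*(x + 2)^2*sin(x) + C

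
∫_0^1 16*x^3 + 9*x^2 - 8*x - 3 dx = 0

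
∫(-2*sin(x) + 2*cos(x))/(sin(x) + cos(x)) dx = 2*log(sin(x + pi/4)) + C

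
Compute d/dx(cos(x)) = -sin(x)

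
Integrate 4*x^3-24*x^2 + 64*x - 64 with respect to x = x^4 - 8*x^3 + 32*x^2 - 64*x + C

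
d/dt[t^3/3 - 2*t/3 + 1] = t^2 - 2/3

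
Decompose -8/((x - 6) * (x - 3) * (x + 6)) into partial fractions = -2/(27*(x + 6)) + 8/(27*(x - 3)) - 2/(9*(x - 6))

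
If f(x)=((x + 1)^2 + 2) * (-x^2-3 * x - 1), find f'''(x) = -24*x - 30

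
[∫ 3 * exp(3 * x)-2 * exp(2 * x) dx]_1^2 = -(-1 + E)*exp(2) + (-1 + exp(2))*exp(4)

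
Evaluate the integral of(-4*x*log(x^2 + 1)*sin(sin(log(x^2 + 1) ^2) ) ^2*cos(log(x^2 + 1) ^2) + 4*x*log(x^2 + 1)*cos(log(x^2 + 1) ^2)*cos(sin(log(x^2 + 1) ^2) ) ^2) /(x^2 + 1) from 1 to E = sin(2*sin(log(1 + exp(2))^2))/2 - sin(2*sin(log(2)^2))/2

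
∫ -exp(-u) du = exp(-u) + C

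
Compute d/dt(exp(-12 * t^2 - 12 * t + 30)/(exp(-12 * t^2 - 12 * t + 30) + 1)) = (-24*t*exp(12*t^2 + 12*t - 30) - 12*exp(12*t^2 + 12*t - 30))/(exp(-60)*exp(24*t)*exp(24*t^2) + 2*exp(-30)*exp(12*t)*exp(12*t^2) + 1)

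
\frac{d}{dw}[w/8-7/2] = 1/8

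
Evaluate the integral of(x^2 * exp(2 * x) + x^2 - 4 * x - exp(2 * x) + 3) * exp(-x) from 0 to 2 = -exp(-2) + exp(2)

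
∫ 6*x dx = 3*x^2 + C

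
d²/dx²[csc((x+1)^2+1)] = 2*(-2*x^2 + 4*x^2/sin(x^2 + 2*x + 2)^2 - 4*x + 8*x/sin(x^2 + 2*x + 2)^2 - 2 - cos(x^2 + 2*x + 2)/sin(x^2 + 2*x + 2) + 4/sin(x^2 + 2*x + 2)^2)/sin(x^2 + 2*x + 2)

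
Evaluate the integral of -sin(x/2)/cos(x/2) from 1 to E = 2*log(cos(E/2)) - 2*log(cos(1/2))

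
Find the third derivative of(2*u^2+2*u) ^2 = 96*u + 48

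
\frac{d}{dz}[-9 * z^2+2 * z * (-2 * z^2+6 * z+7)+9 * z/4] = -12*z^2 + 6*z + 65/4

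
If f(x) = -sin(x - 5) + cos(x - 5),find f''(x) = sin(x - 5) - cos(x - 5)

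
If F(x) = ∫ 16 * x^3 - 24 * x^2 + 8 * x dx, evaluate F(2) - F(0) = 16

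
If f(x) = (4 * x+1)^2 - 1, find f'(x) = 32*x + 8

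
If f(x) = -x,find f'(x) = -1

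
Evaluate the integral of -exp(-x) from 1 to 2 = -exp(-1) + exp(-2)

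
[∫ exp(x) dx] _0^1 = -1 + E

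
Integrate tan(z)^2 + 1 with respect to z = tan(z) + C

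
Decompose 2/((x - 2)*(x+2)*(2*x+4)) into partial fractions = -1/(16*(x + 2)) - 1/(4*(x + 2)^2) + 1/(16*(x - 2))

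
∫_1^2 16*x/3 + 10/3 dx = 34/3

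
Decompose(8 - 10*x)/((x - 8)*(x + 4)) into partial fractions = -4/(x + 4) - 6/(x - 8)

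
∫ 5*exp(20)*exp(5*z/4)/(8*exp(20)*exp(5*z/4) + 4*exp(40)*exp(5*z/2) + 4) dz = exp(5*z/4 + 20)/(exp(5*z/4 + 20) + 1) + C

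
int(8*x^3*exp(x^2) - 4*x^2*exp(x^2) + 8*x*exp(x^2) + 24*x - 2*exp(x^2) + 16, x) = 2*x*(6*x + (2*x - 1)*exp(x^2) + 8) + C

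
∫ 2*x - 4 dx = x^2 - 4*x + C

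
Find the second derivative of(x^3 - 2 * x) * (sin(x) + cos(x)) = sqrt(2)*(-x^3*sin(x + pi/4) + 6*x^2*cos(x + pi/4) + 8*x*sin(x + pi/4) - 4*cos(x + pi/4))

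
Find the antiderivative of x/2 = x^2/4 + C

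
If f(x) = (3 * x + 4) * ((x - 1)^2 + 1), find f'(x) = 9*x^2 - 4*x - 2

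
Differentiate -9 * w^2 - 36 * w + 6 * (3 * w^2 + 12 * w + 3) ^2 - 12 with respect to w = 216*w^3 + 1296*w^2 + 1926*w + 396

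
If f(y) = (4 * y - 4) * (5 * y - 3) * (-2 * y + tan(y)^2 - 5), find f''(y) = 120*y^2*tan(y)^4 + 160*y^2*tan(y)^2 + 40*y^2 - 192*y*tan(y)^4 + 160*y*tan(y)^3 - 256*y*tan(y)^2 + 160*y*tan(y) - 304*y + 72*tan(y)^4 - 128*tan(y)^3 + 136*tan(y)^2 - 128*tan(y) - 48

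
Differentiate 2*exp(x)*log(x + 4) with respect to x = (2*x*exp(x)*log(x + 4) + 8*exp(x)*log(x + 4) + 2*exp(x))/(x + 4)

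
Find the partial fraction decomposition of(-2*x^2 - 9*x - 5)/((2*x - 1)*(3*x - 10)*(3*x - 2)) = 107/(24*(3*x - 2)) - 515/(408*(3*x - 10)) - 40/(17*(2*x - 1))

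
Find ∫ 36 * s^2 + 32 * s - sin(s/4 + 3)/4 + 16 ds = 4*s*(3*s^2 + 4*s + 4) + cos(s/4 + 3) + C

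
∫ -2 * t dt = -t^2 + C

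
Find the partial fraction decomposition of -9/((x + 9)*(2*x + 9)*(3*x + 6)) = 4/(15*(2*x + 9)) - 1/(21*(x + 9)) - 3/(35*(x + 2))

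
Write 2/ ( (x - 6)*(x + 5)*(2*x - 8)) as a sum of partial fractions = 1/(99*(x + 5)) - 1/(18*(x - 4)) + 1/(22*(x - 6))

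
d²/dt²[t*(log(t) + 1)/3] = 1/(3*t)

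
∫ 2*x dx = x^2 + C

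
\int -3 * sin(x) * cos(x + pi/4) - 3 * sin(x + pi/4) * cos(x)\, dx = 3*cos(x)*cos(x + pi/4) + C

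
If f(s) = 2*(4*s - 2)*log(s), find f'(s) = (8*s*log(s) + 8*s - 4)/s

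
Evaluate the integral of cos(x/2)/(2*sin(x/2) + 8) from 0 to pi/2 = -log(4) + log(sqrt(2)/2 + 4)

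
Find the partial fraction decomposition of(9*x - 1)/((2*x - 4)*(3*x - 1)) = -3/(5*(3*x - 1)) + 17/(10*(x - 2))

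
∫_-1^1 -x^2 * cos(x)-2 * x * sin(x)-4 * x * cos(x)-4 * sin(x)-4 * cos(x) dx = -10*sin(1)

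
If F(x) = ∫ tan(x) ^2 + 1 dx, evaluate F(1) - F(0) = tan(1)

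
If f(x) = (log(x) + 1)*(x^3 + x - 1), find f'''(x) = (6*x^3*log(x) + 17*x^3 - x - 2)/x^3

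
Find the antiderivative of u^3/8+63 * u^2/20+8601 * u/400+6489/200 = u^4/32 + 21*u^3/20 + 8601*u^2/800 + 6489*u/200 + C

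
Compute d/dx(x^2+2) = 2*x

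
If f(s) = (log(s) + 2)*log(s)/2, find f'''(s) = (2*log(s) - 1)/s^3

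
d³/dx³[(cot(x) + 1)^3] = -60*cot(x)^6 - 72*cot(x)^5 - 132*cot(x)^4 - 120*cot(x)^3 - 84*cot(x)^2 - 48*cot(x) - 12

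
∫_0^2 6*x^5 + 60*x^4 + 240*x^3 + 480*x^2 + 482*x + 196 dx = 4044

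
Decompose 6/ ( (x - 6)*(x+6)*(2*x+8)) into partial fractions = 1/(8*(x + 6)) - 3/(20*(x + 4)) + 1/(40*(x - 6))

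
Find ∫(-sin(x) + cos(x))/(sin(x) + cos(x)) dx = log(sin(x + pi/4)) + C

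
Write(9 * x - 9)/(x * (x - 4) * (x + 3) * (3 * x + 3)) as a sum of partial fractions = 2/(7*(x + 3)) - 3/(5*(x + 1)) + 9/(140*(x - 4)) + 1/(4*x)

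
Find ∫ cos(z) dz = sin(z) + C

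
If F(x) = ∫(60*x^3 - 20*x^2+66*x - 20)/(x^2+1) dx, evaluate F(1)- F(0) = 3*log(2) + 10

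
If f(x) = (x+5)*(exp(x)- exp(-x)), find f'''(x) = (x*exp(2*x) + x + 8*exp(2*x) + 2)*exp(-x)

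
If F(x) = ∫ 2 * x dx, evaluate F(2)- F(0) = 4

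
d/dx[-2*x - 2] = -2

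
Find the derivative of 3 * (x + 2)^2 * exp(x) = 3*x^2*exp(x) + 18*x*exp(x) + 24*exp(x)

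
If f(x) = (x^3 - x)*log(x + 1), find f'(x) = 3*x^2*log(x + 1) + x^2 - x - log(x + 1)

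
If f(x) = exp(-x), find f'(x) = -exp(-x)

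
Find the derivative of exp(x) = exp(x)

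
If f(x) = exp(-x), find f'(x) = -exp(-x)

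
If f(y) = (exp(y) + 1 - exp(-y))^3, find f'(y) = (3*exp(6*y) + 6*exp(5*y) - 6*exp(y) + 3)*exp(-3*y)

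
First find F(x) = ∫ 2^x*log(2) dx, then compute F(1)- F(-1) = 3/2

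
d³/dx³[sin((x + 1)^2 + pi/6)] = -8*x^3*cos(x^2 + 2*x + pi/6 + 1) - 24*x^2*cos(x^2 + 2*x + pi/6 + 1) - 12*x*sin(x^2 + 2*x + pi/6 + 1) - 24*x*cos(x^2 + 2*x + pi/6 + 1) - 12*sin(x^2 + 2*x + pi/6 + 1) - 8*cos(x^2 + 2*x + pi/6 + 1)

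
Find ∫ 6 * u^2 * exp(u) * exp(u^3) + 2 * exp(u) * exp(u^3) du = 2*exp(u*(u^2 + 1)) + C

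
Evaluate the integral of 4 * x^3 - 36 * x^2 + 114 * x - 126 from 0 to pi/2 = -108 + (-3 + pi/2)^4 + 3*(-3 + pi/2)^2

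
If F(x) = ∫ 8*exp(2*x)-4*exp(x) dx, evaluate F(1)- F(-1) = -(-1 + 2*exp(-1))^2 + (-1 + 2*E)^2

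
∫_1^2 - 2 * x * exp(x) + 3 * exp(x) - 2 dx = -3*E - 2 + exp(2)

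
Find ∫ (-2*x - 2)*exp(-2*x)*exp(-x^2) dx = exp(1 - (x + 1)^2) + C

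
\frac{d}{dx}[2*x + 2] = 2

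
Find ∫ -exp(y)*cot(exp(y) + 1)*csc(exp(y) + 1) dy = csc(exp(y) + 1) + C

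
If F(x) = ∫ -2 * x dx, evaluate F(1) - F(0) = -1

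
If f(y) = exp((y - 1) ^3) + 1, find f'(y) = 3*y^2*exp(y^3 - 3*y^2 + 3*y - 1) - 6*y*exp(y^3 - 3*y^2 + 3*y - 1) + 3*exp(y^3 - 3*y^2 + 3*y - 1)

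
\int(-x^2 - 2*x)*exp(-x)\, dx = (x + 2)^2*exp(-x) + C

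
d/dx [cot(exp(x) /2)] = -exp(x)/(2*sin(exp(x)/2)^2)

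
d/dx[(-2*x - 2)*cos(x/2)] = x*sin(x/2) + sin(x/2) - 2*cos(x/2)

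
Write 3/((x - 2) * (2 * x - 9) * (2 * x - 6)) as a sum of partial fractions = 2/(5*(2*x - 9)) + 3/(10*(x - 2)) - 1/(2*(x - 3))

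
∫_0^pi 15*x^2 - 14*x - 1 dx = -3 + (-1 + pi)^2*(3 + 5*pi)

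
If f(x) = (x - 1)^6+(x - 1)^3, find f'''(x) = 120*x^3 - 360*x^2 + 360*x - 114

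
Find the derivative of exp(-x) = -exp(-x)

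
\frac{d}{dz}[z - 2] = 1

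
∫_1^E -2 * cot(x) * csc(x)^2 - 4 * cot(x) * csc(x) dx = -(csc(1) + 2)^2 + (2 + csc(E))^2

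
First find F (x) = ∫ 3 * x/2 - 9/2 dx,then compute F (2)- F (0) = -6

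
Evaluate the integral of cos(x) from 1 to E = -sin(1) + sin(E)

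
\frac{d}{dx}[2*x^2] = 4*x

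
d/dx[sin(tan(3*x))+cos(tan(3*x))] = 3*sqrt(2)*cos(tan(3*x) + pi/4)/cos(3*x)^2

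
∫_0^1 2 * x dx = 1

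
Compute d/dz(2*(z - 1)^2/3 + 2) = 4*z/3 - 4/3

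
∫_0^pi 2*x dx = pi^2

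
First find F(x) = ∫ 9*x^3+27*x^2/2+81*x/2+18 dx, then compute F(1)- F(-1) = 45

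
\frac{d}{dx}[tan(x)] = cos(x)^(-2)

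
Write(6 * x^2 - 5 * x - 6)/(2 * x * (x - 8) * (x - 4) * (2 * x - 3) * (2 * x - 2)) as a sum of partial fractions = 5/(84*(x - 1)) - 7/(96*(x - 4)) + 13/(448*(x - 8)) - 1/(64*x)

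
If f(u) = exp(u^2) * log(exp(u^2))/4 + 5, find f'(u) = u^3*exp(u^2)/2 + u*exp(u^2)/2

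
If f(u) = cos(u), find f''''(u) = cos(u)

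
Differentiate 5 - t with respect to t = -1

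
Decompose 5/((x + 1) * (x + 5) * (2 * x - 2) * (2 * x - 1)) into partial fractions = -20/(33*(2*x - 1)) - 5/(528*(x + 5)) + 5/(48*(x + 1)) + 5/(24*(x - 1))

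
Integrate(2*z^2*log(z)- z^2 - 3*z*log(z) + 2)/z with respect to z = (log(z) - 1)*(z^2 - 3*z + 2) + C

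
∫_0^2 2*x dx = 4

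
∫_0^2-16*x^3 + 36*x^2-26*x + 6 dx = -8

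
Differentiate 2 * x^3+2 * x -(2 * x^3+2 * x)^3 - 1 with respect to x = -72*x^8 - 168*x^6 - 120*x^4 - 18*x^2 + 2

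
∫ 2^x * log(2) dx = 2^x + C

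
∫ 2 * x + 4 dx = x^2 + 4*x + C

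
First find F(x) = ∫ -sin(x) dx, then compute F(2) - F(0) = -1 + cos(2)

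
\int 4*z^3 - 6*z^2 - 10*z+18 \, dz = z^4 - 2*z^3 - 5*z^2 + 18*z + C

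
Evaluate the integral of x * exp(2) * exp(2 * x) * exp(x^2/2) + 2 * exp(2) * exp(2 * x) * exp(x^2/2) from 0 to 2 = -exp(2) + exp(8)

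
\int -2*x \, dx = -x^2 + C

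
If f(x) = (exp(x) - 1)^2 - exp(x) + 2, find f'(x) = 2*exp(2*x) - 3*exp(x)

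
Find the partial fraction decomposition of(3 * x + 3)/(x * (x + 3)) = 2/(x + 3) + 1/x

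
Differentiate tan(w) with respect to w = cos(w)^(-2)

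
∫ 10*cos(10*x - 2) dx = sin(10*x - 2) + C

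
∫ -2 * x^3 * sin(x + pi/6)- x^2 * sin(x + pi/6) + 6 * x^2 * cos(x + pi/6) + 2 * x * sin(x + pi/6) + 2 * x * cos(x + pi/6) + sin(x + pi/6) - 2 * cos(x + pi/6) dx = (2*x^3 + x^2 - 2*x - 1)*cos(x + pi/6) + C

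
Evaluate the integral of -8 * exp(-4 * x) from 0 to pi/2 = -2 + 2*exp(-2*pi)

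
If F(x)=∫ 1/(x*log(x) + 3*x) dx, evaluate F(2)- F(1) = -log(3) + log(log(2) + 3)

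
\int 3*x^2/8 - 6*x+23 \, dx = x^3/8 - 3*x^2 + 23*x + C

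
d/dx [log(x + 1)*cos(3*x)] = (-3*x*log(x + 1)*sin(3*x) - 3*log(x + 1)*sin(3*x) + cos(3*x))/(x + 1)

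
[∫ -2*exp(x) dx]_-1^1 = -2*E + 2*exp(-1)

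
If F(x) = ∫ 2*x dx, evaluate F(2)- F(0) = 4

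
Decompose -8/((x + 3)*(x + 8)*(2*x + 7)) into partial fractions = 32/(9*(2*x + 7)) - 8/(45*(x + 8)) - 8/(5*(x + 3))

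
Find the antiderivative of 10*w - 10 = 5*w^2 - 10*w + C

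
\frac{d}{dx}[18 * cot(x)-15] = -18/sin(x)^2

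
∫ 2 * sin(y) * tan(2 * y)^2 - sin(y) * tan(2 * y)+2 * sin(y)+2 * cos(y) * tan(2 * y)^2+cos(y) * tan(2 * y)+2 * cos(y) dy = sqrt(2)*sin(y + pi/4)*tan(2*y) + C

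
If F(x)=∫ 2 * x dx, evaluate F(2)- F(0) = 4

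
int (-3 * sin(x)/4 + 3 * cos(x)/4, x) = 3*sqrt(2)*sin(x + pi/4)/4 + C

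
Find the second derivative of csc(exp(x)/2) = (-exp(x) + 2*exp(x)/sin(exp(x)/2)^2 - 2*cos(exp(x)/2)/sin(exp(x)/2))*exp(x)/(4*sin(exp(x)/2))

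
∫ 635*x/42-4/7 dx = 635*x^2/84 - 4*x/7 + C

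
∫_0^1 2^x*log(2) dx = 1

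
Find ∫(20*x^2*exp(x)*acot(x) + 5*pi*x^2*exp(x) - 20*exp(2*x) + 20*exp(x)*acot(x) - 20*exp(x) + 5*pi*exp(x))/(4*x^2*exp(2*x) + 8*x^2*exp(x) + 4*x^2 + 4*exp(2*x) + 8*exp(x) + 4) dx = (5*(4*acot(x) + pi)*exp(x) - 16*exp(x) - 16)/(4*(exp(x) + 1)) + C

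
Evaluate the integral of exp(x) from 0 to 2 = -1 + exp(2)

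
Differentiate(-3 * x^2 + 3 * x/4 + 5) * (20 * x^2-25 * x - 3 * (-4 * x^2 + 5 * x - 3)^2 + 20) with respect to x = 864*x^5 - 1980*x^4 + 924*x^3 + 3717*x^2/4 - 2261*x/2 + 1279/4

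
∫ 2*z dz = z^2 + C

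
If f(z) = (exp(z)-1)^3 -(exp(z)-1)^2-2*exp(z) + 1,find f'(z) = 3*exp(3*z) - 8*exp(2*z) + 3*exp(z)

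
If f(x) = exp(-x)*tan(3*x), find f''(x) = (18*tan(3*x)^3 - 6*tan(3*x)^2 + 19*tan(3*x) - 6)*exp(-x)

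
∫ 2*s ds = s^2 + C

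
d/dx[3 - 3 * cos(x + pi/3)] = 3*sin(x + pi/3)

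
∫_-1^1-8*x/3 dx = 0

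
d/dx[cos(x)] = -sin(x)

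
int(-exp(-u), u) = exp(-u) + C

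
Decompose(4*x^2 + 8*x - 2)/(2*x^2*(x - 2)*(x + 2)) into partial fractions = 1/(16*(x + 2)) + 15/(16*(x - 2)) - 1/x + 1/(4*x^2)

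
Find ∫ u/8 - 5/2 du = u^2/16 - 5*u/2 + C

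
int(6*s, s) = 3*s^2 + C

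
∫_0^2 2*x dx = 4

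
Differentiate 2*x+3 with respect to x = 2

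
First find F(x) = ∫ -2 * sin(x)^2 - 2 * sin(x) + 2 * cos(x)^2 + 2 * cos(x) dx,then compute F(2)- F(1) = -(cos(1) + sin(1) + 1)^2 + (cos(2) + sin(2) + 1)^2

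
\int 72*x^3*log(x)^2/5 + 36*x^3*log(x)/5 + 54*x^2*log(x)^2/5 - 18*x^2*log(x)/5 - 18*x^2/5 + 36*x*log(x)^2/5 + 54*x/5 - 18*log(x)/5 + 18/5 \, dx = 18*(x^2 + x + 1)*(x^2*log(x)^2 - x*log(x) + 2)/5 + C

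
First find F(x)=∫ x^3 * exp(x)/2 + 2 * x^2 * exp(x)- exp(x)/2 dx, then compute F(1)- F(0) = -1/2 + E/2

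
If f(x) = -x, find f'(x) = -1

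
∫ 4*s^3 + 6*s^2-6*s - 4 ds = s^4 + 2*s^3 - 3*s^2 - 4*s + C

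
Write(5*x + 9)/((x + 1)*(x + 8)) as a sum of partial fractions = 31/(7*(x + 8)) + 4/(7*(x + 1))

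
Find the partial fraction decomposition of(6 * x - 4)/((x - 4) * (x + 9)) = 58/(13*(x + 9)) + 20/(13*(x - 4))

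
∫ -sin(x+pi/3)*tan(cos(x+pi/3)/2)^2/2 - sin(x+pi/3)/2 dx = tan(cos(x + pi/3)/2) + C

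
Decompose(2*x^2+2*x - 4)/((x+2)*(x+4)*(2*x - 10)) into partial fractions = 5/(9*(x + 4)) + 4/(9*(x - 5))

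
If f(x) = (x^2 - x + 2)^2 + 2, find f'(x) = 4*x^3 - 6*x^2 + 10*x - 4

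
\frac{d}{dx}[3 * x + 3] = 3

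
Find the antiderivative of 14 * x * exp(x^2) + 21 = 21*x + 7*exp(x^2) + C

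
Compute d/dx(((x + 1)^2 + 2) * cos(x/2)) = -x^2*sin(x/2)/2 - x*sin(x/2) + 2*x*cos(x/2) - 3*sin(x/2)/2 + 2*cos(x/2)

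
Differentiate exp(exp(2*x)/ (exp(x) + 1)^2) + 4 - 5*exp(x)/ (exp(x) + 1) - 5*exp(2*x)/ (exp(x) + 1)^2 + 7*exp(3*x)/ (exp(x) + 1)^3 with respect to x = (6*exp(3*x) - 20*exp(2*x) - 5*exp(x) + 2*exp(2*x + exp(2*x)/(exp(2*x) + 2*exp(x) + 1)) + 2*exp(3*x + exp(2*x)/(exp(2*x) + 2*exp(x) + 1)))/(exp(4*x) + 4*exp(3*x) + 6*exp(2*x) + 4*exp(x) + 1)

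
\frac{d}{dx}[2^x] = 2^x*log(2)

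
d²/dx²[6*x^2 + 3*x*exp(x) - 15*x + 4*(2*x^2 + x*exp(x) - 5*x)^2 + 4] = 16*x^3*exp(x) + 16*x^2*exp(2*x) + 56*x^2*exp(x) + 192*x^2 + 32*x*exp(2*x) - 61*x*exp(x) - 480*x + 8*exp(2*x) - 74*exp(x) + 212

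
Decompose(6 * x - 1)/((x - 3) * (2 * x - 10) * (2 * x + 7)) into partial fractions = -44/(221*(2*x + 7)) - 17/(52*(x - 3)) + 29/(68*(x - 5))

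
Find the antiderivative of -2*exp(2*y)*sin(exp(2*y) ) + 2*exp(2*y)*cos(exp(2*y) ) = sqrt(2)*sin(exp(2*y) + pi/4) + C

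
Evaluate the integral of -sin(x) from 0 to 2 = -1 + cos(2)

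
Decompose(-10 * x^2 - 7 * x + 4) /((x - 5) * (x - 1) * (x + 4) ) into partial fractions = -128/(45*(x + 4)) + 13/(20*(x - 1)) - 281/(36*(x - 5))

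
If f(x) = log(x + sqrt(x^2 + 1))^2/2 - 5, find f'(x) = (x*log(x + sqrt(x^2 + 1)) + sqrt(x^2 + 1)*log(x + sqrt(x^2 + 1)))/(x^2 + x*sqrt(x^2 + 1) + 1)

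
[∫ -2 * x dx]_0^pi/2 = -pi^2/4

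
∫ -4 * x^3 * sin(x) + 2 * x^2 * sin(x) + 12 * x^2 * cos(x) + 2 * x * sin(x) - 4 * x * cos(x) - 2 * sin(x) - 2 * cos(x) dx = 2*(2*x^3 - x^2 - x + 1)*cos(x) + C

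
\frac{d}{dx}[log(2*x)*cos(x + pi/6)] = (-x*log(x)*sin(x + pi/6) - x*log(2)*sin(x + pi/6) + cos(x + pi/6))/x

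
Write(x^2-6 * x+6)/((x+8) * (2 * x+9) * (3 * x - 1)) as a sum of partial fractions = 37/(725*(3*x - 1)) - 213/(203*(2*x + 9)) + 118/(175*(x + 8))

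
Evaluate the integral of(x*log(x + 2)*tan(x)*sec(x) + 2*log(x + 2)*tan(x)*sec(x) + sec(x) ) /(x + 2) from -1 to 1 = log(3)*sec(1)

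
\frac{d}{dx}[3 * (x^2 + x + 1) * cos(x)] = -3*x^2*sin(x) - 3*x*sin(x) + 6*x*cos(x) - 3*sin(x) + 3*cos(x)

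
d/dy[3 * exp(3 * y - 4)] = 9*exp(3*y - 4)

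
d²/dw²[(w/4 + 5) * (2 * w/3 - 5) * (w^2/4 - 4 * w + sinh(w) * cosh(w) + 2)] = w^2*sinh(2*w)/3 + w^2/2 + 25*w*sinh(2*w)/6 + 2*w*cosh(2*w)/3 - 7*w/8 - 299*sinh(2*w)/6 + 25*cosh(2*w)/6 - 57/2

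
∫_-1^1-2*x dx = 0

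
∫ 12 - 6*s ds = -3*s^2 + 12*s + C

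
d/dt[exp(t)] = exp(t)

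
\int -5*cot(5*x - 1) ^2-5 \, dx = cot(5*x - 1) + C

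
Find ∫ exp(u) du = exp(u) + C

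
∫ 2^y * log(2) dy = 2^y + C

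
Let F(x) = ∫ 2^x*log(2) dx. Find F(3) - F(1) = 6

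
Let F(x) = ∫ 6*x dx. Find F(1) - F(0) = 3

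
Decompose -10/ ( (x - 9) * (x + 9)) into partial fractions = 5/(9*(x + 9)) - 5/(9*(x - 9))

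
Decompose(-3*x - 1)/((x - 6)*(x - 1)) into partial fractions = 4/(5*(x - 1)) - 19/(5*(x - 6))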